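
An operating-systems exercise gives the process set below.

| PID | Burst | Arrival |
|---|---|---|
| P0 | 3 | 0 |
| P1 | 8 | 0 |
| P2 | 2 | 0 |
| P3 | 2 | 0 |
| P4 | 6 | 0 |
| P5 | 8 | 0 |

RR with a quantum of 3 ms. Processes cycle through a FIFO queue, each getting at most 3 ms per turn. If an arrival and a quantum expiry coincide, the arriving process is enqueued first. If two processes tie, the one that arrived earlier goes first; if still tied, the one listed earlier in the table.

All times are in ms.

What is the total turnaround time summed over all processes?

Gantt: | P0 0-3 | P1 3-6 | P2 6-8 | P3 8-10 | P4 10-13 | P5 13-16 | P1 16-19 | P4 19-22 | P5 22-25 | P1 25-27 | P5 27-29 |
Completion: P0=3  P1=27  P2=8  P3=10  P4=22  P5=29
Turnaround (C−A): P0=3  P1=27  P2=8  P3=10  P4=22  P5=29
Turnaround = completion − arrival: P0=3, P1=27, P2=8, P3=10, P4=22, P5=29
Total turnaround = 3 + 27 + 8 + 10 + 22 + 29 = 99

99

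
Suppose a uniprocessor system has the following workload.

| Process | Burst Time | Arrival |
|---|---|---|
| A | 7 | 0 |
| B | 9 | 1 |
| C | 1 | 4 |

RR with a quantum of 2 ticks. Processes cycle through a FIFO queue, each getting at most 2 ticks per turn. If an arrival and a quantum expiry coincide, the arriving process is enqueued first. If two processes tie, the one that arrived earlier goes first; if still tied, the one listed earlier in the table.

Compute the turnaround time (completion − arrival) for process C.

Timeline: | A 0-2 | B 2-4 | A 4-6 | C 6-7 | B 7-9 | A 9-11 | B 11-13 | A 13-14 | B 14-17 |
Completion: A=14  B=17  C=7
Turnaround (C−A): A=14  B=16  C=3
Turnaround(C) = completion − arrival = 7 − 4 = 3

3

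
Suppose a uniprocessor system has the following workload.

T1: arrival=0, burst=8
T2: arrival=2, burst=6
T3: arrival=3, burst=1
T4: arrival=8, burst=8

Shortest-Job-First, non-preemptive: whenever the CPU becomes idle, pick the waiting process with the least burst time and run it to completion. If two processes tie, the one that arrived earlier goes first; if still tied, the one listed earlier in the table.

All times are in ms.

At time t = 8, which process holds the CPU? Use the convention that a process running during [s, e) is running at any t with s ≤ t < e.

T3

Timeline: | T1 0-8 | T3 8-9 | T2 9-15 | T4 15-23 |
Completion: T1=8  T2=15  T3=9  T4=23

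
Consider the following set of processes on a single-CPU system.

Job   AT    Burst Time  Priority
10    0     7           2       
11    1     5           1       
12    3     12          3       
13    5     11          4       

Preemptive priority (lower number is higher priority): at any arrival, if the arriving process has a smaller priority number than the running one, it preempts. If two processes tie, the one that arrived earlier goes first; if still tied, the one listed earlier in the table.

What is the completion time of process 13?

35

Gantt: | 10 0-1 | 11 1-6 | 10 6-12 | 12 12-24 | 13 24-35 |
Completion: 10=12  11=6  12=24  13=35
Turnaround (C−A): 10=12  11=5  12=21  13=30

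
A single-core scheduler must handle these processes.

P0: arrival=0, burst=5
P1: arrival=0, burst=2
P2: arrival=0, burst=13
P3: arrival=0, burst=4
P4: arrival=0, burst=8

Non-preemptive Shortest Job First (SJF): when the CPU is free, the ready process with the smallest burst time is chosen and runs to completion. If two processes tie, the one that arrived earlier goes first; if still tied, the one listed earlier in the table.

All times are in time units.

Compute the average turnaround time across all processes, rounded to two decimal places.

Schedule: | P1 0-2 | P3 2-6 | P0 6-11 | P4 11-19 | P2 19-32 |
Completion: P0=11  P1=2  P2=32  P3=6  P4=19
Turnaround (C−A): P0=11  P1=2  P2=32  P3=6  P4=19
Turnaround times: P0=11, P1=2, P2=32, P3=6, P4=19
Average turnaround = (11+2+32+6+19) / 5 = 70/5 = 14.00

14.00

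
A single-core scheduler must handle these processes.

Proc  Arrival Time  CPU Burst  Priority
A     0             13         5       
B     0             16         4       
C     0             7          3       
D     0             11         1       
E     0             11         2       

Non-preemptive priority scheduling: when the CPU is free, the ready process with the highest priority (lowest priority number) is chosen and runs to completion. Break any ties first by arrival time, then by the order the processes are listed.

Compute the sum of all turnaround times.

Timeline: | D 0-11 | E 11-22 | C 22-29 | B 29-45 | A 45-58 |
Completion: A=58  B=45  C=29  D=11  E=22
Turnaround = completion − arrival: A=58, B=45, C=29, D=11, E=22
Total turnaround = 58 + 45 + 29 + 11 + 22 = 165

165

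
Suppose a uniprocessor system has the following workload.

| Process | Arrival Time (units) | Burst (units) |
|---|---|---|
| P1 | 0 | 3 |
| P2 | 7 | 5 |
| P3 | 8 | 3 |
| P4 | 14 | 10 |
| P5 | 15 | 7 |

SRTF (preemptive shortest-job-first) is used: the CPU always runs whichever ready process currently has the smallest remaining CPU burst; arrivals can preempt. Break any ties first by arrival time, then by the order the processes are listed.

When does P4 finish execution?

32

Schedule: | P1 0-3 | idle 3-7 | P2 7-8 | P3 8-11 | P2 11-15 | P5 15-22 | P4 22-32 |
Completion: P1=3  P2=15  P3=11  P4=32  P5=22
Turnaround (C−A): P1=3  P2=8  P3=3  P4=18  P5=7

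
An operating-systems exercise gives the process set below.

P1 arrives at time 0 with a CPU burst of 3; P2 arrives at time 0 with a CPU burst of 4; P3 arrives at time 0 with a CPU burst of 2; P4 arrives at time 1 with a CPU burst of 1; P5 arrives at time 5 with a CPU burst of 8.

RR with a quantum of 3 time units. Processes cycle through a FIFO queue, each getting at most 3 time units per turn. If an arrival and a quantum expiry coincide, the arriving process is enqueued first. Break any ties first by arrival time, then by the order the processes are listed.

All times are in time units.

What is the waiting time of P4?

7

Timeline: | P1 0-3 | P2 3-6 | P3 6-8 | P4 8-9 | P5 9-12 | P2 12-13 | P5 13-18 |
Completion: P1=3  P2=13  P3=8  P4=9  P5=18
Waiting(P4) = turnaround − burst = 8 − 1 = 7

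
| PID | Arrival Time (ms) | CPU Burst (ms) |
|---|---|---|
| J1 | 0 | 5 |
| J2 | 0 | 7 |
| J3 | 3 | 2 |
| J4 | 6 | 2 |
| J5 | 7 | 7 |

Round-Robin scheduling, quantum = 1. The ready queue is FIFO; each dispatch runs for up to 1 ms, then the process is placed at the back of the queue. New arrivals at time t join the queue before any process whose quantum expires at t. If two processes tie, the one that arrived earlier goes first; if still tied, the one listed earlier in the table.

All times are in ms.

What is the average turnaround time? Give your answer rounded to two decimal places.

12.40

Schedule: | J1 0-1 | J2 1-2 | J1 2-3 | J2 3-4 | J3 4-5 | J1 5-6 | J2 6-7 | J3 7-8 | J4 8-9 | J1 9-10 | J5 10-11 | J2 11-12 | J4 12-13 | J1 13-14 | J5 14-15 | J2 15-16 | J5 16-17 | J2 17-18 | J5 18-19 | J2 19-20 | J5 20-23 |
Completion: J1=14  J2=20  J3=8  J4=13  J5=23
Turnaround (C−A): J1=14  J2=20  J3=5  J4=7  J5=16
Turnaround times: J1=14, J2=20, J3=5, J4=7, J5=16
Average turnaround = (14+20+5+7+16) / 5 = 62/5 = 12.40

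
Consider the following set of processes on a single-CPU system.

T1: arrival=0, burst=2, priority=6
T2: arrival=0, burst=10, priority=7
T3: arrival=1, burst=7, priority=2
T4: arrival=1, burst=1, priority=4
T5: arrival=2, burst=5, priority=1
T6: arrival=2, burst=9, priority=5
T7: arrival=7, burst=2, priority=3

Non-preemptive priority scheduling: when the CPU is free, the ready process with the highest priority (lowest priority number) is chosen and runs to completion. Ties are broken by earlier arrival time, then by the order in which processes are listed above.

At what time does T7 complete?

Gantt: | T1 0-2 | T5 2-7 | T3 7-14 | T7 14-16 | T4 16-17 | T6 17-26 | T2 26-36 |
Completion: T1=2  T2=36  T3=14  T4=17  T5=7  T6=26  T7=16
Turnaround (C−A): T1=2  T2=36  T3=13  T4=16  T5=5  T6=24  T7=9

16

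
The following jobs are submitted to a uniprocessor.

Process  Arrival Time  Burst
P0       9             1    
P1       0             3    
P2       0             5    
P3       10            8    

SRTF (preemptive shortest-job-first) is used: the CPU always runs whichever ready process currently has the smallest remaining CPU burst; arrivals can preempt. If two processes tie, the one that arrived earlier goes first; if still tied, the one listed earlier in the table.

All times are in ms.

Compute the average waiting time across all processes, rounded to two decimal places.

0.75

Gantt: | P1 0-3 | P2 3-8 | idle 8-9 | P0 9-10 | P3 10-18 |
Completion: P0=10  P1=3  P2=8  P3=18
Turnaround (C−A): P0=1  P1=3  P2=8  P3=8
Waiting times: P0=0, P1=0, P2=3, P3=0
Average waiting = (0+0+3+0) / 4 = 3/4 = 0.75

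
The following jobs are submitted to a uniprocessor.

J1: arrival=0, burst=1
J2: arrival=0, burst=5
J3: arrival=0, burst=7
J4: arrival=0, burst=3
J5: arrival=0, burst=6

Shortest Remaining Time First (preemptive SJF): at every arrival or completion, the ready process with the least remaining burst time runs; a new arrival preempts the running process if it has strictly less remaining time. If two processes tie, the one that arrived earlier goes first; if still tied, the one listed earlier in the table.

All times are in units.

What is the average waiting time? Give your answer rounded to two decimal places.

Schedule: | J1 0-1 | J4 1-4 | J2 4-9 | J5 9-15 | J3 15-22 |
Completion: J1=1  J2=9  J3=22  J4=4  J5=15
Turnaround (C−A): J1=1  J2=9  J3=22  J4=4  J5=15
Waiting times: J1=0, J2=4, J3=15, J4=1, J5=9
Average waiting = (0+4+15+1+9) / 5 = 29/5 = 5.80

5.80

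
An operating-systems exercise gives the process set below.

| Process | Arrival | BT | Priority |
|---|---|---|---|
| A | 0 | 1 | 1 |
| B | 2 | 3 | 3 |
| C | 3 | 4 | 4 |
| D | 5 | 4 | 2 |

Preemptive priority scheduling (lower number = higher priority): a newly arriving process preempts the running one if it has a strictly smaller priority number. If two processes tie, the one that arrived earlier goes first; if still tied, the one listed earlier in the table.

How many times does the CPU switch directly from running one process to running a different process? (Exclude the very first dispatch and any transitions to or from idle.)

2

Schedule: | A 0-1 | idle 1-2 | B 2-5 | D 5-9 | C 9-13 |
Completion: A=1  B=5  C=13  D=9
Turnaround (C−A): A=1  B=3  C=10  D=4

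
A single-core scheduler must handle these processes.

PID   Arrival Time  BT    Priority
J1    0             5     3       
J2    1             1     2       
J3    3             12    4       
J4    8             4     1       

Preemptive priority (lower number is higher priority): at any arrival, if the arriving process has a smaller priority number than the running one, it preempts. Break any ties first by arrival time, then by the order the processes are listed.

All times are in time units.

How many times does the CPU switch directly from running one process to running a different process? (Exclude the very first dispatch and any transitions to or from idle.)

5

Timeline: | J1 0-1 | J2 1-2 | J1 2-6 | J3 6-8 | J4 8-12 | J3 12-22 |
Completion: J1=6  J2=2  J3=22  J4=12
Turnaround (C−A): J1=6  J2=1  J3=19  J4=4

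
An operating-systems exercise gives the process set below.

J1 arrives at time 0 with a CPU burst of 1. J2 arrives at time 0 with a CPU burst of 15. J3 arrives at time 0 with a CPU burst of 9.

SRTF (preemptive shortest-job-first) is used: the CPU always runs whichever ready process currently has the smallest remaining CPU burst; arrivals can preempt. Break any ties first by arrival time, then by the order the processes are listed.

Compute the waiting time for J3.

1

Timeline: | J1 0-1 | J3 1-10 | J2 10-25 |
Completion: J1=1  J2=25  J3=10
Turnaround (C−A): J1=1  J2=25  J3=10
Waiting(J3) = turnaround − burst = 10 − 9 = 1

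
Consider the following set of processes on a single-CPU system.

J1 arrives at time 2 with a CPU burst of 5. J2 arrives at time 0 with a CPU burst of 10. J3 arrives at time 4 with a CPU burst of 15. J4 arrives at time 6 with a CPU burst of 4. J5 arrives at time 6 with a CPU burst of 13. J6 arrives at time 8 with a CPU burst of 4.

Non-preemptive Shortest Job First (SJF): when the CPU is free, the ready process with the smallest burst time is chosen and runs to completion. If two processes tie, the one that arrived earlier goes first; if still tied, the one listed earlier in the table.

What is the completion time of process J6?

18

Timeline: | J2 0-10 | J4 10-14 | J6 14-18 | J1 18-23 | J5 23-36 | J3 36-51 |
Completion: J1=23  J2=10  J3=51  J4=14  J5=36  J6=18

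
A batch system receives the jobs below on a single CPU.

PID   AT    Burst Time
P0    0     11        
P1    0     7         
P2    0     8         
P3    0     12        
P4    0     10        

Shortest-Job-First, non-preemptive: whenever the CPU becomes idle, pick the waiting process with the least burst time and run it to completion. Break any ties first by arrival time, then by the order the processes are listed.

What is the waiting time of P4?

Gantt: | P1 0-7 | P2 7-15 | P4 15-25 | P0 25-36 | P3 36-48 |
Completion: P0=36  P1=7  P2=15  P3=48  P4=25
Turnaround (C−A): P0=36  P1=7  P2=15  P3=48  P4=25
Waiting(P4) = turnaround − burst = 25 − 10 = 15

15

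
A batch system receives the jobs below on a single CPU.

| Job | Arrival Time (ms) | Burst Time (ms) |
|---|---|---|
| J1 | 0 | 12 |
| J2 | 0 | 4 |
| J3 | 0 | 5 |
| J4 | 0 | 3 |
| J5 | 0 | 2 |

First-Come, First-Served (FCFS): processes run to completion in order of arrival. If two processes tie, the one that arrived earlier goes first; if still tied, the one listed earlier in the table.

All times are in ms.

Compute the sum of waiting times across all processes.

73

Gantt: | J1 0-12 | J2 12-16 | J3 16-21 | J4 21-24 | J5 24-26 |
Completion: J1=12  J2=16  J3=21  J4=24  J5=26
Turnaround (C−A): J1=12  J2=16  J3=21  J4=24  J5=26
Waiting = turnaround − burst: J1=0, J2=12, J3=16, J4=21, J5=24
Total waiting = 0 + 12 + 16 + 21 + 24 = 73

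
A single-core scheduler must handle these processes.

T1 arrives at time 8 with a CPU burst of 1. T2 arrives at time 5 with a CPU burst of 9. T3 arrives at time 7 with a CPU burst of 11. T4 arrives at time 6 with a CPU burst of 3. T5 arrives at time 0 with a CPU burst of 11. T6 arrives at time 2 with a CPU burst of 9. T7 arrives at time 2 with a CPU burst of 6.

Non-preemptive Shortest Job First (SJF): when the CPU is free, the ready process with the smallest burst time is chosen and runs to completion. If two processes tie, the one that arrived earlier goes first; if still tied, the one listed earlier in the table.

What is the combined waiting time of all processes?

98

Timeline: | T5 0-11 | T1 11-12 | T4 12-15 | T7 15-21 | T6 21-30 | T2 30-39 | T3 39-50 |
Completion: T1=12  T2=39  T3=50  T4=15  T5=11  T6=30  T7=21
Waiting = turnaround − burst: T1=3, T2=25, T3=32, T4=6, T5=0, T6=19, T7=13
Total waiting = 3 + 25 + 32 + 6 + 0 + 19 + 13 = 98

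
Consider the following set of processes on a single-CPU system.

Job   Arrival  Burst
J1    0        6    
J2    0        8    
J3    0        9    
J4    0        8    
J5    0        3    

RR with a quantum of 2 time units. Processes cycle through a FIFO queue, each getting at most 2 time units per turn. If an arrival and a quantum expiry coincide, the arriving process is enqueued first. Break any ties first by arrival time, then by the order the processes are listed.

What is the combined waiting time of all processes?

102

Gantt: | J1 0-2 | J2 2-4 | J3 4-6 | J4 6-8 | J5 8-10 | J1 10-12 | J2 12-14 | J3 14-16 | J4 16-18 | J5 18-19 | J1 19-21 | J2 21-23 | J3 23-25 | J4 25-27 | J2 27-29 | J3 29-31 | J4 31-33 | J3 33-34 |
Completion: J1=21  J2=29  J3=34  J4=33  J5=19
Turnaround (C−A): J1=21  J2=29  J3=34  J4=33  J5=19
Waiting = turnaround − burst: J1=15, J2=21, J3=25, J4=25, J5=16
Total waiting = 15 + 21 + 25 + 25 + 16 = 102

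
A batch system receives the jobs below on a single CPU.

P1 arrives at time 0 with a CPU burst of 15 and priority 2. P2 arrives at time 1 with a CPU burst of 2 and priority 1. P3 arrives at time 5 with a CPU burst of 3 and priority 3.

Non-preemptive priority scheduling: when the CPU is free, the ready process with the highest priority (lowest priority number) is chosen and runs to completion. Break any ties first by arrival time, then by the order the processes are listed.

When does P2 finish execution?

17

Schedule: | P1 0-15 | P2 15-17 | P3 17-20 |
Completion: P1=15  P2=17  P3=20
Turnaround (C−A): P1=15  P2=16  P3=15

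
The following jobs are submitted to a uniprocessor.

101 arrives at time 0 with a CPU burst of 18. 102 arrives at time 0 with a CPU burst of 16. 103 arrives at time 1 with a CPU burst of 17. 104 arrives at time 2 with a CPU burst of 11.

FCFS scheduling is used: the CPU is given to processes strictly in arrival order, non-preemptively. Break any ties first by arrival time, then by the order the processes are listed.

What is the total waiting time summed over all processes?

100

Gantt: | 101 0-18 | 102 18-34 | 103 34-51 | 104 51-62 |
Completion: 101=18  102=34  103=51  104=62
Turnaround (C−A): 101=18  102=34  103=50  104=60
Waiting = turnaround − burst: 101=0, 102=18, 103=33, 104=49
Total waiting = 0 + 18 + 33 + 49 = 100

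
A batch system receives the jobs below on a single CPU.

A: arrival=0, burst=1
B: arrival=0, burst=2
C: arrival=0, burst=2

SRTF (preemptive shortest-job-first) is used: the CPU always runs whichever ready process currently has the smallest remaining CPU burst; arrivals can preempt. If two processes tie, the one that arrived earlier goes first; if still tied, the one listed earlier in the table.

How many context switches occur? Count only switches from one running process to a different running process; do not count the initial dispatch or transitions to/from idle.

Timeline: | A 0-1 | B 1-3 | C 3-5 |
Completion: A=1  B=3  C=5
Turnaround (C−A): A=1  B=3  C=5

2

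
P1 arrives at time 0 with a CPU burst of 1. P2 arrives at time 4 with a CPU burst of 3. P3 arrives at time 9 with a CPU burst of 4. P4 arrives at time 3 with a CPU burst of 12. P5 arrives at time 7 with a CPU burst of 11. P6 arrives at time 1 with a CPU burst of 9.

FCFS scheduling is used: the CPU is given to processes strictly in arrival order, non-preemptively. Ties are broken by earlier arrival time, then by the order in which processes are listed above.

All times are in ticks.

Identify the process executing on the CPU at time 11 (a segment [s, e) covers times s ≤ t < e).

Schedule: | P1 0-1 | P6 1-10 | P4 10-22 | P2 22-25 | P5 25-36 | P3 36-40 |
Completion: P1=1  P2=25  P3=40  P4=22  P5=36  P6=10
Turnaround (C−A): P1=1  P2=21  P3=31  P4=19  P5=29  P6=9

P4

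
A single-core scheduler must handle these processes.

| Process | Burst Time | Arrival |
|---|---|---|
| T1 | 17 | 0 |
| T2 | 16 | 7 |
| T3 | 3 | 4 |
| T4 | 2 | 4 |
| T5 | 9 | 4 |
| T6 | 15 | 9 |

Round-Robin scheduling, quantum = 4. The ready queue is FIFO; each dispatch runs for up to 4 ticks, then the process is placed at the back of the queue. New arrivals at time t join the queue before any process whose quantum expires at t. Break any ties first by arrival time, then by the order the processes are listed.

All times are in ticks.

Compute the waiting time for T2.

36

Schedule: | T1 0-4 | T3 4-7 | T4 7-9 | T5 9-13 | T1 13-17 | T2 17-21 | T6 21-25 | T5 25-29 | T1 29-33 | T2 33-37 | T6 37-41 | T5 41-42 | T1 42-46 | T2 46-50 | T6 50-54 | T1 54-55 | T2 55-59 | T6 59-62 |
Completion: T1=55  T2=59  T3=7  T4=9  T5=42  T6=62
Waiting(T2) = turnaround − burst = 52 − 16 = 36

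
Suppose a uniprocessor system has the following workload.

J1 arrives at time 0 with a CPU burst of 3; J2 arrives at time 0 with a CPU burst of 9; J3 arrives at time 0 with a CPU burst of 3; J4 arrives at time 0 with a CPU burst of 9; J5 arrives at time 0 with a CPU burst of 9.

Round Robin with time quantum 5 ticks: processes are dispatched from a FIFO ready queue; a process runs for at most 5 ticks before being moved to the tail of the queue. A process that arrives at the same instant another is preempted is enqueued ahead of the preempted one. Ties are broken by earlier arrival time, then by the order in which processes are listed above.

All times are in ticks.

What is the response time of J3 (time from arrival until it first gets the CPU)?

8

Schedule: | J1 0-3 | J2 3-8 | J3 8-11 | J4 11-16 | J5 16-21 | J2 21-25 | J4 25-29 | J5 29-33 |
Completion: J1=3  J2=25  J3=11  J4=29  J5=33
Response(J3) = first start − arrival = 8 − 0 = 8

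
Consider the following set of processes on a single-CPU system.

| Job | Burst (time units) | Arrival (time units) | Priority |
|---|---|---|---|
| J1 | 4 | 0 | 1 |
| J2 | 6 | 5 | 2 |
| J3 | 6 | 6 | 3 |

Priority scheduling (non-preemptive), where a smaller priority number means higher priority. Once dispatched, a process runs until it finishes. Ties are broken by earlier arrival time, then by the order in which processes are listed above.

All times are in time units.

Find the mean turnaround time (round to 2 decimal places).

7.00

Schedule: | J1 0-4 | idle 4-5 | J2 5-11 | J3 11-17 |
Completion: J1=4  J2=11  J3=17
Turnaround times: J1=4, J2=6, J3=11
Average turnaround = (4+6+11) / 3 = 21/3 = 7.00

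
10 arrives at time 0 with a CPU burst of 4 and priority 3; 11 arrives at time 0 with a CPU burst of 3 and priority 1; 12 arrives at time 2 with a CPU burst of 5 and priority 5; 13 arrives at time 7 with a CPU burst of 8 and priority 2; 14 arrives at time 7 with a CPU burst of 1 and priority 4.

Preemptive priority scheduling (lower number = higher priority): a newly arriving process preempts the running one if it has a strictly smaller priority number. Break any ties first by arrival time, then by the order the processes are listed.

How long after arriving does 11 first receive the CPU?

0

Timeline: | 11 0-3 | 10 3-7 | 13 7-15 | 14 15-16 | 12 16-21 |
Completion: 10=7  11=3  12=21  13=15  14=16
Response(11) = first start − arrival = 0 − 0 = 0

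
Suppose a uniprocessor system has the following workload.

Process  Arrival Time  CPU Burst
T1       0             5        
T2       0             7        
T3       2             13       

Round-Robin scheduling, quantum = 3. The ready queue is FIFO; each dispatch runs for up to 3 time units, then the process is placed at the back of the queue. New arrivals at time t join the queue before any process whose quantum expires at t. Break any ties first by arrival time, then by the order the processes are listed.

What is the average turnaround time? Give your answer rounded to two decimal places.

17.33

Timeline: | T1 0-3 | T2 3-6 | T3 6-9 | T1 9-11 | T2 11-14 | T3 14-17 | T2 17-18 | T3 18-25 |
Completion: T1=11  T2=18  T3=25
Turnaround (C−A): T1=11  T2=18  T3=23
Turnaround times: T1=11, T2=18, T3=23
Average turnaround = (11+18+23) / 3 = 52/3 = 17.33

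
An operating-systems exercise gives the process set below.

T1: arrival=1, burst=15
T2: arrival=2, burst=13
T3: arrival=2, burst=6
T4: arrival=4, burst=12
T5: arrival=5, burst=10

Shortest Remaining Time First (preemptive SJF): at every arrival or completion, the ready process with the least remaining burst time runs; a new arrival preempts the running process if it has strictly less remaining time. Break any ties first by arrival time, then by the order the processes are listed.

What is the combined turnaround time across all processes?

142

Schedule: | idle 0-1 | T1 1-2 | T3 2-8 | T5 8-18 | T4 18-30 | T2 30-43 | T1 43-57 |
Completion: T1=57  T2=43  T3=8  T4=30  T5=18
Turnaround (C−A): T1=56  T2=41  T3=6  T4=26  T5=13
Turnaround = completion − arrival: T1=56, T2=41, T3=6, T4=26, T5=13
Total turnaround = 56 + 41 + 6 + 26 + 13 = 142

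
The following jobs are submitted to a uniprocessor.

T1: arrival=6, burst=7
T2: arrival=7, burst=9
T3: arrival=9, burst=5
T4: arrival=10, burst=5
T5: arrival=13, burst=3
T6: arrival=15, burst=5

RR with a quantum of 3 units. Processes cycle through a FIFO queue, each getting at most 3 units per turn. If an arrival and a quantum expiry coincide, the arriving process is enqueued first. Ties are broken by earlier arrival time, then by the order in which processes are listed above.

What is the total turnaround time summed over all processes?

Timeline: | idle 0-6 | T1 6-9 | T2 9-12 | T3 12-15 | T1 15-18 | T4 18-21 | T2 21-24 | T5 24-27 | T6 27-30 | T3 30-32 | T1 32-33 | T4 33-35 | T2 35-38 | T6 38-40 |
Completion: T1=33  T2=38  T3=32  T4=35  T5=27  T6=40
Turnaround (C−A): T1=27  T2=31  T3=23  T4=25  T5=14  T6=25
Turnaround = completion − arrival: T1=27, T2=31, T3=23, T4=25, T5=14, T6=25
Total turnaround = 27 + 31 + 23 + 25 + 14 + 25 = 145

145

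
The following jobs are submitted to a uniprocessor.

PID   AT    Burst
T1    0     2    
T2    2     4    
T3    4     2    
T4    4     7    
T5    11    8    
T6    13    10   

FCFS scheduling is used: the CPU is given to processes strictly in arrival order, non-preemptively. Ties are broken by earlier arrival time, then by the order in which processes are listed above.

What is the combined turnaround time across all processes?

Timeline: | T1 0-2 | T2 2-6 | T3 6-8 | T4 8-15 | T5 15-23 | T6 23-33 |
Completion: T1=2  T2=6  T3=8  T4=15  T5=23  T6=33
Turnaround (C−A): T1=2  T2=4  T3=4  T4=11  T5=12  T6=20
Turnaround = completion − arrival: T1=2, T2=4, T3=4, T4=11, T5=12, T6=20
Total turnaround = 2 + 4 + 4 + 11 + 12 + 20 = 53

53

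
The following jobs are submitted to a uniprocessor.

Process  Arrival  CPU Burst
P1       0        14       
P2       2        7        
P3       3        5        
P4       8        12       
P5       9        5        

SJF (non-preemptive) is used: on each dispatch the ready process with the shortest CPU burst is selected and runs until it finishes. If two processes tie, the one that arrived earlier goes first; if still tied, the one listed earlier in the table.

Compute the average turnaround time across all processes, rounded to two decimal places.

21.80

Timeline: | P1 0-14 | P3 14-19 | P5 19-24 | P2 24-31 | P4 31-43 |
Completion: P1=14  P2=31  P3=19  P4=43  P5=24
Turnaround times: P1=14, P2=29, P3=16, P4=35, P5=15
Average turnaround = (14+29+16+35+15) / 5 = 109/5 = 21.80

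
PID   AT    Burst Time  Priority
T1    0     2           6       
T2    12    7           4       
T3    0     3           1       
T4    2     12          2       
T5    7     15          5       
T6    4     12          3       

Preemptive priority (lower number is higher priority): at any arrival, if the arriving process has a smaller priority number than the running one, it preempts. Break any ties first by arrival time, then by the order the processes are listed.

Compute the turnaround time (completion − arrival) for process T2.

Gantt: | T3 0-3 | T4 3-15 | T6 15-27 | T2 27-34 | T5 34-49 | T1 49-51 |
Completion: T1=51  T2=34  T3=3  T4=15  T5=49  T6=27
Turnaround(T2) = completion − arrival = 34 − 12 = 22

22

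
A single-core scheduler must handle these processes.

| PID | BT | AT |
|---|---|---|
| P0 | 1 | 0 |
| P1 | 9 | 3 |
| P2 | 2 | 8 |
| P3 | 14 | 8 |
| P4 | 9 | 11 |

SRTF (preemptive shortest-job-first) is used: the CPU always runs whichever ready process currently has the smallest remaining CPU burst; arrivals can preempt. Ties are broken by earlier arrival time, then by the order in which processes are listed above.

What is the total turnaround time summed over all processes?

55

Timeline: | P0 0-1 | idle 1-3 | P1 3-8 | P2 8-10 | P1 10-14 | P4 14-23 | P3 23-37 |
Completion: P0=1  P1=14  P2=10  P3=37  P4=23
Turnaround (C−A): P0=1  P1=11  P2=2  P3=29  P4=12
Turnaround = completion − arrival: P0=1, P1=11, P2=2, P3=29, P4=12
Total turnaround = 1 + 11 + 2 + 29 + 12 = 55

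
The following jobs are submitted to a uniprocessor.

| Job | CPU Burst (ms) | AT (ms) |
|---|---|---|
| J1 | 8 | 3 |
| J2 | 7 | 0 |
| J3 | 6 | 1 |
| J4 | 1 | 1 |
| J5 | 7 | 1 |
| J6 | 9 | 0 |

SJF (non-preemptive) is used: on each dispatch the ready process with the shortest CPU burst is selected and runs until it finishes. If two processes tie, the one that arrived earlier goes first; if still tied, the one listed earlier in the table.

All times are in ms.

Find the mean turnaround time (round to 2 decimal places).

18.50

Timeline: | J2 0-7 | J4 7-8 | J3 8-14 | J5 14-21 | J1 21-29 | J6 29-38 |
Completion: J1=29  J2=7  J3=14  J4=8  J5=21  J6=38
Turnaround times: J1=26, J2=7, J3=13, J4=7, J5=20, J6=38
Average turnaround = (26+7+13+7+20+38) / 6 = 111/6 = 18.50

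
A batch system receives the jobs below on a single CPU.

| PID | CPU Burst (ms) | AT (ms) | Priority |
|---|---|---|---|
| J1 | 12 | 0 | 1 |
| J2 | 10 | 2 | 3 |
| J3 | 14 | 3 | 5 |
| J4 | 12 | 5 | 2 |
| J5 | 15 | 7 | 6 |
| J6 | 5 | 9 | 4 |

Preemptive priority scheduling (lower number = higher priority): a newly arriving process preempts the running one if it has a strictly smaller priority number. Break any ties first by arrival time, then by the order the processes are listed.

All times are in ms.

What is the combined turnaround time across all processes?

204

Timeline: | J1 0-12 | J4 12-24 | J2 24-34 | J6 34-39 | J3 39-53 | J5 53-68 |
Completion: J1=12  J2=34  J3=53  J4=24  J5=68  J6=39
Turnaround = completion − arrival: J1=12, J2=32, J3=50, J4=19, J5=61, J6=30
Total turnaround = 12 + 32 + 50 + 19 + 61 + 30 = 204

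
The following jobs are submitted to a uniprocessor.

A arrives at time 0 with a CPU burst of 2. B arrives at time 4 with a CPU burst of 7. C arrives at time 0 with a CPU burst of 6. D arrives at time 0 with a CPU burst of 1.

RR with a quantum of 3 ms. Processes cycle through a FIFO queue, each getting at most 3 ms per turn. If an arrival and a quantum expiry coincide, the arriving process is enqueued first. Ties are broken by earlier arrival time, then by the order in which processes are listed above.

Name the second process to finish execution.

Gantt: | A 0-2 | C 2-5 | D 5-6 | B 6-9 | C 9-12 | B 12-16 |
Completion: A=2  B=16  C=12  D=6
Finish order: A → D → C → B

D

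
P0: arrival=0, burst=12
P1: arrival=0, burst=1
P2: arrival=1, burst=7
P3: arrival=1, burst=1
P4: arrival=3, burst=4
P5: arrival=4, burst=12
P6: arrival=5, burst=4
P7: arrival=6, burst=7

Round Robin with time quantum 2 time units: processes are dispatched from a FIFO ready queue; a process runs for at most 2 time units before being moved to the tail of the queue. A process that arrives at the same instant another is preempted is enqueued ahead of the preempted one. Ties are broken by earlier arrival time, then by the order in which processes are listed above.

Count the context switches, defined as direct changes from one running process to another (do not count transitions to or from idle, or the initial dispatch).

24

Schedule: | P0 0-2 | P1 2-3 | P2 3-5 | P3 5-6 | P0 6-8 | P4 8-10 | P5 10-12 | P6 12-14 | P2 14-16 | P7 16-18 | P0 18-20 | P4 20-22 | P5 22-24 | P6 24-26 | P2 26-28 | P7 28-30 | P0 30-32 | P5 32-34 | P2 34-35 | P7 35-37 | P0 37-39 | P5 39-41 | P7 41-42 | P0 42-44 | P5 44-48 |
Completion: P0=44  P1=3  P2=35  P3=6  P4=22  P5=48  P6=26  P7=42
Turnaround (C−A): P0=44  P1=3  P2=34  P3=5  P4=19  P5=44  P6=21  P7=36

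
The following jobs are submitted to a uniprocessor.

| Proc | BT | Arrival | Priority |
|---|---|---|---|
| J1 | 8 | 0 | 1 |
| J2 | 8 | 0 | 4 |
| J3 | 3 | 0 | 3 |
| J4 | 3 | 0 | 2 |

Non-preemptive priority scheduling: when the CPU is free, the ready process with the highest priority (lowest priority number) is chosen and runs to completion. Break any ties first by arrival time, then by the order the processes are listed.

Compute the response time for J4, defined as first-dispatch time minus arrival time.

8

Timeline: | J1 0-8 | J4 8-11 | J3 11-14 | J2 14-22 |
Completion: J1=8  J2=22  J3=14  J4=11
Turnaround (C−A): J1=8  J2=22  J3=14  J4=11
Response(J4) = first start − arrival = 8 − 0 = 8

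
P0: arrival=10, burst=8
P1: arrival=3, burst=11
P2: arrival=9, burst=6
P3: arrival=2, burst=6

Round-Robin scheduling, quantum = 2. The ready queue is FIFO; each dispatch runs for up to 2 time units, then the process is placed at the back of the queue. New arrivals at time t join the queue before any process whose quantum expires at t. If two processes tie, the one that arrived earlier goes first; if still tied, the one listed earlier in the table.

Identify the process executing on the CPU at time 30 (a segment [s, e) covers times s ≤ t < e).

P0

Timeline: | idle 0-2 | P3 2-4 | P1 4-6 | P3 6-8 | P1 8-10 | P3 10-12 | P2 12-14 | P0 14-16 | P1 16-18 | P2 18-20 | P0 20-22 | P1 22-24 | P2 24-26 | P0 26-28 | P1 28-30 | P0 30-32 | P1 32-33 |
Completion: P0=32  P1=33  P2=26  P3=12
Turnaround (C−A): P0=22  P1=30  P2=17  P3=10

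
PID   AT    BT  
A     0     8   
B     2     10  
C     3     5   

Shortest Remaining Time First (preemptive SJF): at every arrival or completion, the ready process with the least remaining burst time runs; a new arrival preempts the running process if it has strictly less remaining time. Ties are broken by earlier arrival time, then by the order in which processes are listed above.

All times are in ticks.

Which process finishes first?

Timeline: | A 0-8 | C 8-13 | B 13-23 |
Completion: A=8  B=23  C=13
Turnaround (C−A): A=8  B=21  C=10
Finish order: A → C → B

A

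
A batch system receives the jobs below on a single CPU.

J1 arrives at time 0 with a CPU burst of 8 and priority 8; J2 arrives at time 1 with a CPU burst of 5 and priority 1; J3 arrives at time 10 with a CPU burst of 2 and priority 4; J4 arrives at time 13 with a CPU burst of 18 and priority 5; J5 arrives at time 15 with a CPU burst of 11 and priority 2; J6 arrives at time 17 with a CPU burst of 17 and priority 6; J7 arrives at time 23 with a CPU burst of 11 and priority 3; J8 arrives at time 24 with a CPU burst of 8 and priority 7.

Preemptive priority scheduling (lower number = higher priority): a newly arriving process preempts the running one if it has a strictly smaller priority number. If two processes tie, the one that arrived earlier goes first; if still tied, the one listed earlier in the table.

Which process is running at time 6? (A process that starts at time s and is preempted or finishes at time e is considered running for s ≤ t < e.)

J1

Schedule: | J1 0-1 | J2 1-6 | J1 6-10 | J3 10-12 | J1 12-13 | J4 13-15 | J5 15-26 | J7 26-37 | J4 37-53 | J6 53-70 | J8 70-78 | J1 78-80 |
Completion: J1=80  J2=6  J3=12  J4=53  J5=26  J6=70  J7=37  J8=78
Turnaround (C−A): J1=80  J2=5  J3=2  J4=40  J5=11  J6=53  J7=14  J8=54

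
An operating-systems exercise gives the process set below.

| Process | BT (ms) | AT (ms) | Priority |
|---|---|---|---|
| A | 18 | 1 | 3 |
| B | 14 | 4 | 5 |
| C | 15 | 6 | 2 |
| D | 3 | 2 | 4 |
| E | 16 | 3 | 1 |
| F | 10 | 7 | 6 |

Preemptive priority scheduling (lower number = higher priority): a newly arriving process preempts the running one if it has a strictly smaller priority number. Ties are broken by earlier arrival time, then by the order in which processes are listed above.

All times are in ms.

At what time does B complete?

67

Timeline: | idle 0-1 | A 1-3 | E 3-19 | C 19-34 | A 34-50 | D 50-53 | B 53-67 | F 67-77 |
Completion: A=50  B=67  C=34  D=53  E=19  F=77
Turnaround (C−A): A=49  B=63  C=28  D=51  E=16  F=70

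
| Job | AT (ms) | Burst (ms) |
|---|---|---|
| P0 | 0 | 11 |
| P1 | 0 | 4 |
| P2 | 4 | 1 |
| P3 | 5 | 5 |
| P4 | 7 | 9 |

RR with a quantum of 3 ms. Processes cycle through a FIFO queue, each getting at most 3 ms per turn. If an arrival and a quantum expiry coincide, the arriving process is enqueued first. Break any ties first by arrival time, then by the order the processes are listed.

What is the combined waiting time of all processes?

Schedule: | P0 0-3 | P1 3-6 | P0 6-9 | P2 9-10 | P3 10-13 | P1 13-14 | P4 14-17 | P0 17-20 | P3 20-22 | P4 22-25 | P0 25-27 | P4 27-30 |
Completion: P0=27  P1=14  P2=10  P3=22  P4=30
Waiting = turnaround − burst: P0=16, P1=10, P2=5, P3=12, P4=14
Total waiting = 16 + 10 + 5 + 12 + 14 = 57

57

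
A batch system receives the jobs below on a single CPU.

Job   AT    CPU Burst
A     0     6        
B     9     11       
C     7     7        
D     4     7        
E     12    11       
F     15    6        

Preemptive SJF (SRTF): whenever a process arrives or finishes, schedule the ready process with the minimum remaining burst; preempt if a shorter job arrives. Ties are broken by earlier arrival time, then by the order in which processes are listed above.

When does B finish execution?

Timeline: | A 0-6 | D 6-13 | C 13-20 | F 20-26 | B 26-37 | E 37-48 |
Completion: A=6  B=37  C=20  D=13  E=48  F=26

37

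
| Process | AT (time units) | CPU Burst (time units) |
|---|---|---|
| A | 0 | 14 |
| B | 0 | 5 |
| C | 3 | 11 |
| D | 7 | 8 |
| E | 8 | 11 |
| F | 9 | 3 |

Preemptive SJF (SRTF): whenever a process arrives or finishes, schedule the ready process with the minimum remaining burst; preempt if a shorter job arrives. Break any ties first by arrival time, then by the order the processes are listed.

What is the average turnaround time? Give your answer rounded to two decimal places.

20.83

Schedule: | B 0-5 | C 5-7 | D 7-9 | F 9-12 | D 12-18 | C 18-27 | E 27-38 | A 38-52 |
Completion: A=52  B=5  C=27  D=18  E=38  F=12
Turnaround (C−A): A=52  B=5  C=24  D=11  E=30  F=3
Turnaround times: A=52, B=5, C=24, D=11, E=30, F=3
Average turnaround = (52+5+24+11+30+3) / 6 = 125/6 = 20.83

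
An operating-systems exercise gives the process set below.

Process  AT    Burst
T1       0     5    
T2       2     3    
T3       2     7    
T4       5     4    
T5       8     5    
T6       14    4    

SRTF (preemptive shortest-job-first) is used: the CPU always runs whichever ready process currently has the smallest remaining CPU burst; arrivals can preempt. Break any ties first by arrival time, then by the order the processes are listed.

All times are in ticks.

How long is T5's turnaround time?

9

Gantt: | T1 0-5 | T2 5-8 | T4 8-12 | T5 12-17 | T6 17-21 | T3 21-28 |
Completion: T1=5  T2=8  T3=28  T4=12  T5=17  T6=21
Turnaround (C−A): T1=5  T2=6  T3=26  T4=7  T5=9  T6=7
Turnaround(T5) = completion − arrival = 17 − 8 = 9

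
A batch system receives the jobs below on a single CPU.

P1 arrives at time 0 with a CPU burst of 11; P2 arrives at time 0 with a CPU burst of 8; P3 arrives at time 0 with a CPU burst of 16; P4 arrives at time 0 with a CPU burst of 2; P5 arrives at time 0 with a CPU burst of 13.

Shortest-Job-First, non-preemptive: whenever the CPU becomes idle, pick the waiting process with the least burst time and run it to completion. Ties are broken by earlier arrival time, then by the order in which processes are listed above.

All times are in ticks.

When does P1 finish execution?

21

Timeline: | P4 0-2 | P2 2-10 | P1 10-21 | P5 21-34 | P3 34-50 |
Completion: P1=21  P2=10  P3=50  P4=2  P5=34
Turnaround (C−A): P1=21  P2=10  P3=50  P4=2  P5=34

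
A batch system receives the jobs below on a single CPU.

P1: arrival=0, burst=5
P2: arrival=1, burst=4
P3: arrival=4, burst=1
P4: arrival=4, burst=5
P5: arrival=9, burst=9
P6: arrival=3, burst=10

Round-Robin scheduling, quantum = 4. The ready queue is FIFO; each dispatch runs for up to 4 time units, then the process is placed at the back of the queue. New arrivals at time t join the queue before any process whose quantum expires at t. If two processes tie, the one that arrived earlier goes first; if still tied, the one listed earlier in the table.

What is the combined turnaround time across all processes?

Gantt: | P1 0-4 | P2 4-8 | P6 8-12 | P3 12-13 | P4 13-17 | P1 17-18 | P5 18-22 | P6 22-26 | P4 26-27 | P5 27-31 | P6 31-33 | P5 33-34 |
Completion: P1=18  P2=8  P3=13  P4=27  P5=34  P6=33
Turnaround = completion − arrival: P1=18, P2=7, P3=9, P4=23, P5=25, P6=30
Total turnaround = 18 + 7 + 9 + 23 + 25 + 30 = 112

112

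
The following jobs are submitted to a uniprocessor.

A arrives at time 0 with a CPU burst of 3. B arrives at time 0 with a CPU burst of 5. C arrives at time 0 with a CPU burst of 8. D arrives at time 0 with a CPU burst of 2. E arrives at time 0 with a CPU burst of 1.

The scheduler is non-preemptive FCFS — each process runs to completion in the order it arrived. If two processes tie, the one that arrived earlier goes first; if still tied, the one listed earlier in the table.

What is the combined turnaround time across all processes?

64

Gantt: | A 0-3 | B 3-8 | C 8-16 | D 16-18 | E 18-19 |
Completion: A=3  B=8  C=16  D=18  E=19
Turnaround (C−A): A=3  B=8  C=16  D=18  E=19
Turnaround = completion − arrival: A=3, B=8, C=16, D=18, E=19
Total turnaround = 3 + 8 + 16 + 18 + 19 = 64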